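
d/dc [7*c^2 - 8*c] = 14*c - 8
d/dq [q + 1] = 1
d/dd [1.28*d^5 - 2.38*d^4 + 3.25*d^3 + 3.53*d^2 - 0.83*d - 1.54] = 6.4*d^4 - 9.52*d^3 + 9.75*d^2 + 7.06*d - 0.83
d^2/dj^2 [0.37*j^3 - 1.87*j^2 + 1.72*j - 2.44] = 2.22*j - 3.74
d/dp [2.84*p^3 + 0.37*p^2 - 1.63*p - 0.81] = 8.52*p^2 + 0.74*p - 1.63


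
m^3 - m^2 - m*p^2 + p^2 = (m - 1)*(m - p)*(m + p)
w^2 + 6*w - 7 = (w - 1)*(w + 7)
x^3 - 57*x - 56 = (x - 8)*(x + 1)*(x + 7)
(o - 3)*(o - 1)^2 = o^3 - 5*o^2 + 7*o - 3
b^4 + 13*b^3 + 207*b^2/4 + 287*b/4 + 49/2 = (b + 1/2)*(b + 2)*(b + 7/2)*(b + 7)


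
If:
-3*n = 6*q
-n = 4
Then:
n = -4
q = 2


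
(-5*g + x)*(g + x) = -5*g^2 - 4*g*x + x^2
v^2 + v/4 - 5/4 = (v - 1)*(v + 5/4)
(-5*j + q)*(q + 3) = -5*j*q - 15*j + q^2 + 3*q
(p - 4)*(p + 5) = p^2 + p - 20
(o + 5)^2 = o^2 + 10*o + 25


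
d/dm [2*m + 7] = 2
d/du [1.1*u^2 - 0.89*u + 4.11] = 2.2*u - 0.89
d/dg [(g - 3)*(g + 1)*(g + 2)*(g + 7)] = 4*g^3 + 21*g^2 - 14*g - 55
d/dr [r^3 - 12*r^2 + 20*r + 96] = 3*r^2 - 24*r + 20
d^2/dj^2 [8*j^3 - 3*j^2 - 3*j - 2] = 48*j - 6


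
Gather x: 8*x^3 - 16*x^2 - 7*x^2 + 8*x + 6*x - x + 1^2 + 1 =8*x^3 - 23*x^2 + 13*x + 2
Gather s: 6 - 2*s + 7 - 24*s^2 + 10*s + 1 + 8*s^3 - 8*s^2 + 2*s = 8*s^3 - 32*s^2 + 10*s + 14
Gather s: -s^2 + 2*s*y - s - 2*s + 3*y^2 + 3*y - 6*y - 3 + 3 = -s^2 + s*(2*y - 3) + 3*y^2 - 3*y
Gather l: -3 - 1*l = -l - 3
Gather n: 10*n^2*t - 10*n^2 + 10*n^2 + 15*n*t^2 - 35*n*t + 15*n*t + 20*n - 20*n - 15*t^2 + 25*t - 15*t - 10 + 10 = 10*n^2*t + n*(15*t^2 - 20*t) - 15*t^2 + 10*t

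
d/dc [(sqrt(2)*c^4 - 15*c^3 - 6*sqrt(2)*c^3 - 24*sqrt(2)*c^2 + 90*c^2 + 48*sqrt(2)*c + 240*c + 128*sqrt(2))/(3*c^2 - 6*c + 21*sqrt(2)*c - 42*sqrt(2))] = (2*sqrt(2)*c^5 - 12*sqrt(2)*c^4 + 27*c^4 - 186*sqrt(2)*c^3 - 220*c^3 - 252*c^2 + 1260*sqrt(2)*c^2 - 2776*sqrt(2)*c + 1344*c - 3104*sqrt(2) - 3136)/(3*(c^4 - 4*c^3 + 14*sqrt(2)*c^3 - 56*sqrt(2)*c^2 + 102*c^2 - 392*c + 56*sqrt(2)*c + 392))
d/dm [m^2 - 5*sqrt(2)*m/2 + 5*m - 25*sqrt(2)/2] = 2*m - 5*sqrt(2)/2 + 5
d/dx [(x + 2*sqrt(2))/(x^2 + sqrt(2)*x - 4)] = (x^2 + sqrt(2)*x - (x + 2*sqrt(2))*(2*x + sqrt(2)) - 4)/(x^2 + sqrt(2)*x - 4)^2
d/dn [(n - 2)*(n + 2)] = 2*n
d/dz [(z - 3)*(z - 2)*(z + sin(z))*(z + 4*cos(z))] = -(z - 3)*(z - 2)*(z + sin(z))*(4*sin(z) - 1) + (z - 3)*(z - 2)*(z + 4*cos(z))*(cos(z) + 1) + (z - 3)*(z + sin(z))*(z + 4*cos(z)) + (z - 2)*(z + sin(z))*(z + 4*cos(z))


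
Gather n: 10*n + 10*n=20*n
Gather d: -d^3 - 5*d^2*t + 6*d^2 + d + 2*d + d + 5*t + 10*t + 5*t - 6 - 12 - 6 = -d^3 + d^2*(6 - 5*t) + 4*d + 20*t - 24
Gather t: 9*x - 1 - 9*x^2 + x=-9*x^2 + 10*x - 1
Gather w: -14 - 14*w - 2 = -14*w - 16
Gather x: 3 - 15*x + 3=6 - 15*x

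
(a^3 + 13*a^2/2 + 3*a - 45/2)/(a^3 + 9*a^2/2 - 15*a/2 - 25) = (2*a^2 + 3*a - 9)/(2*a^2 - a - 10)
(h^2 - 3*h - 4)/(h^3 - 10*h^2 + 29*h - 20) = (h + 1)/(h^2 - 6*h + 5)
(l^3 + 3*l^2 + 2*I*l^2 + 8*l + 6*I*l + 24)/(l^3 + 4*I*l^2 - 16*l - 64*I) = (l^2 + l*(3 - 2*I) - 6*I)/(l^2 - 16)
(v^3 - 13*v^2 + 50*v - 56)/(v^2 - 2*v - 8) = (v^2 - 9*v + 14)/(v + 2)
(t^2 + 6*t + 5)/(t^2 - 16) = (t^2 + 6*t + 5)/(t^2 - 16)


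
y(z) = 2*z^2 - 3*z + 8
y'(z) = 4*z - 3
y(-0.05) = 8.16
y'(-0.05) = -3.20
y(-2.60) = 29.32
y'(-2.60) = -13.40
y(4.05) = 28.66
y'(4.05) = 13.20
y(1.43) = 7.80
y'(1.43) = 2.72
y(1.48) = 7.94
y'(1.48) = 2.92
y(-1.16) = 14.17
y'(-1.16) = -7.64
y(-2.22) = 24.52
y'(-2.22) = -11.88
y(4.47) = 34.55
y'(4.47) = 14.88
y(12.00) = 260.00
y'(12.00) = 45.00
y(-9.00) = 197.00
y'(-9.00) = -39.00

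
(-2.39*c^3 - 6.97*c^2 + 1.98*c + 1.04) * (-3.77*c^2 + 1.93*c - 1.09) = 9.0103*c^5 + 21.6642*c^4 - 18.3116*c^3 + 7.4979*c^2 - 0.151*c - 1.1336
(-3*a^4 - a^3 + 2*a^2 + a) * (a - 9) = -3*a^5 + 26*a^4 + 11*a^3 - 17*a^2 - 9*a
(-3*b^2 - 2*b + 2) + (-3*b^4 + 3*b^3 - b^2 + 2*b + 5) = -3*b^4 + 3*b^3 - 4*b^2 + 7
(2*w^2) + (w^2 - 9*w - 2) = 3*w^2 - 9*w - 2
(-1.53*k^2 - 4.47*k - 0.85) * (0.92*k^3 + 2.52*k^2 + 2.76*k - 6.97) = -1.4076*k^5 - 7.968*k^4 - 16.2692*k^3 - 3.8151*k^2 + 28.8099*k + 5.9245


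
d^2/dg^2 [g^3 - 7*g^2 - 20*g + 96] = 6*g - 14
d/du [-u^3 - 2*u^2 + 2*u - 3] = -3*u^2 - 4*u + 2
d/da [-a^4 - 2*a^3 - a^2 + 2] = 2*a*(-2*a^2 - 3*a - 1)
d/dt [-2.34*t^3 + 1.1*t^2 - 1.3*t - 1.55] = -7.02*t^2 + 2.2*t - 1.3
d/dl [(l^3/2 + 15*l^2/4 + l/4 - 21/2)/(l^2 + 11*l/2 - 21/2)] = 1/2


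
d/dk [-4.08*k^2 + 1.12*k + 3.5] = 1.12 - 8.16*k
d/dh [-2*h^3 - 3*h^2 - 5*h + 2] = -6*h^2 - 6*h - 5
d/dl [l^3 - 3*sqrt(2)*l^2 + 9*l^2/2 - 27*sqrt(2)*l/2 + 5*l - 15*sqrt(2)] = 3*l^2 - 6*sqrt(2)*l + 9*l - 27*sqrt(2)/2 + 5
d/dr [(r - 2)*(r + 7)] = 2*r + 5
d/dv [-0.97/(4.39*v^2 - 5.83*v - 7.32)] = (8.5166*v - 5.6551)/(-4.39*v^2 + 5.83*v + 7.32)^2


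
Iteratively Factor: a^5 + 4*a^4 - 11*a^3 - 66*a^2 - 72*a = (a + 3)*(a^4 + a^3 - 14*a^2 - 24*a) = (a + 3)^2*(a^3 - 2*a^2 - 8*a) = (a - 4)*(a + 3)^2*(a^2 + 2*a) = a*(a - 4)*(a + 3)^2*(a + 2)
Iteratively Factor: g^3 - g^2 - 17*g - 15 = (g + 1)*(g^2 - 2*g - 15) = (g - 5)*(g + 1)*(g + 3)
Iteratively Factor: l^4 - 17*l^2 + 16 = (l - 1)*(l^3 + l^2 - 16*l - 16) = (l - 4)*(l - 1)*(l^2 + 5*l + 4) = (l - 4)*(l - 1)*(l + 4)*(l + 1)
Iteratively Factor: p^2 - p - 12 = (p - 4)*(p + 3)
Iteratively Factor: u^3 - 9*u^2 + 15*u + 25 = (u - 5)*(u^2 - 4*u - 5) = (u - 5)^2*(u + 1)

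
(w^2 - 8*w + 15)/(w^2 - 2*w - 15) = (w - 3)/(w + 3)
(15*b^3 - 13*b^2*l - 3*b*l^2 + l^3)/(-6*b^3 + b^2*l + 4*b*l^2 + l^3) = (-5*b + l)/(2*b + l)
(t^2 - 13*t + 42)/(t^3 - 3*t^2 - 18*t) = (t - 7)/(t*(t + 3))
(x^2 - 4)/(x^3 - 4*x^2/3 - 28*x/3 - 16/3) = 3*(x - 2)/(3*x^2 - 10*x - 8)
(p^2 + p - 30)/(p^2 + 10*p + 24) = (p - 5)/(p + 4)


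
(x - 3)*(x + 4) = x^2 + x - 12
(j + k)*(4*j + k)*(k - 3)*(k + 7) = 4*j^2*k^2 + 16*j^2*k - 84*j^2 + 5*j*k^3 + 20*j*k^2 - 105*j*k + k^4 + 4*k^3 - 21*k^2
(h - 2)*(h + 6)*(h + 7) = h^3 + 11*h^2 + 16*h - 84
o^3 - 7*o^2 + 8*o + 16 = (o - 4)^2*(o + 1)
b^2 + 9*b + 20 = (b + 4)*(b + 5)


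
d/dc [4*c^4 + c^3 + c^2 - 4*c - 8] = 16*c^3 + 3*c^2 + 2*c - 4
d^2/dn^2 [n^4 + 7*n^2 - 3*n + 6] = 12*n^2 + 14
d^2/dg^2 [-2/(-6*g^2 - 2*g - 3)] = 8*(-18*g^2 - 6*g + 2*(6*g + 1)^2 - 9)/(6*g^2 + 2*g + 3)^3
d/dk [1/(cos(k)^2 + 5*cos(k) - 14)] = (2*cos(k) + 5)*sin(k)/(cos(k)^2 + 5*cos(k) - 14)^2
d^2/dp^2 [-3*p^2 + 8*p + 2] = -6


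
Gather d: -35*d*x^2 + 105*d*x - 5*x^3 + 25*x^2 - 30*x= d*(-35*x^2 + 105*x) - 5*x^3 + 25*x^2 - 30*x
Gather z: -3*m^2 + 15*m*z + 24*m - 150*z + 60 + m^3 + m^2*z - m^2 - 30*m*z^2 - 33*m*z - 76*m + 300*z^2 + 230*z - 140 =m^3 - 4*m^2 - 52*m + z^2*(300 - 30*m) + z*(m^2 - 18*m + 80) - 80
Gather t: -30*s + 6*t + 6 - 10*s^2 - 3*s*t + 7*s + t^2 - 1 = -10*s^2 - 23*s + t^2 + t*(6 - 3*s) + 5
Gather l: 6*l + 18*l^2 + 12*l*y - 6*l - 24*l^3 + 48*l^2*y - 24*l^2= -24*l^3 + l^2*(48*y - 6) + 12*l*y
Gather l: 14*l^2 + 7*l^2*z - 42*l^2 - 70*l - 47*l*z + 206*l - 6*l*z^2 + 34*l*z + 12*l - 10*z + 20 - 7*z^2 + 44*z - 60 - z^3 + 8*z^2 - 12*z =l^2*(7*z - 28) + l*(-6*z^2 - 13*z + 148) - z^3 + z^2 + 22*z - 40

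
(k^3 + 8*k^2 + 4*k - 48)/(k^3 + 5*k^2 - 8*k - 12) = (k + 4)/(k + 1)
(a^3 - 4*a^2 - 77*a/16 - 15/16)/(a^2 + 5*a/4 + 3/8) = (4*a^2 - 19*a - 5)/(2*(2*a + 1))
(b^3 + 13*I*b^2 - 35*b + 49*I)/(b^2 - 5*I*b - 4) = (b^2 + 14*I*b - 49)/(b - 4*I)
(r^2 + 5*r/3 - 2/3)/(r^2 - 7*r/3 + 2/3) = (r + 2)/(r - 2)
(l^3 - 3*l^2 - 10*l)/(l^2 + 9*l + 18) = l*(l^2 - 3*l - 10)/(l^2 + 9*l + 18)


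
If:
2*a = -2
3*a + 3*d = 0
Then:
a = -1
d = 1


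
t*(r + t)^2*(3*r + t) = 3*r^3*t + 7*r^2*t^2 + 5*r*t^3 + t^4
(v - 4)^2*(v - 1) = v^3 - 9*v^2 + 24*v - 16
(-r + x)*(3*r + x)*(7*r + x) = -21*r^3 + 11*r^2*x + 9*r*x^2 + x^3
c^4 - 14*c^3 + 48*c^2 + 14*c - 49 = (c - 7)^2*(c - 1)*(c + 1)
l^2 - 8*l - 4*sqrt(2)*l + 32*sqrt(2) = (l - 8)*(l - 4*sqrt(2))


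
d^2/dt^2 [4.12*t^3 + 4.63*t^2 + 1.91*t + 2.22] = 24.72*t + 9.26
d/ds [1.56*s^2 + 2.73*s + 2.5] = 3.12*s + 2.73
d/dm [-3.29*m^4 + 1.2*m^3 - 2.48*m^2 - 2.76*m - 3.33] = -13.16*m^3 + 3.6*m^2 - 4.96*m - 2.76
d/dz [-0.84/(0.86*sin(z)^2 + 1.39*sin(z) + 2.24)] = (1.4448*sin(z) + 1.1676)*cos(z)/(0.86*sin(z)^2 + 1.39*sin(z) + 2.24)^2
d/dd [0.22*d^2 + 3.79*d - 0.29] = 0.44*d + 3.79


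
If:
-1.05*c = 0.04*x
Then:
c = -0.0380952380952381*x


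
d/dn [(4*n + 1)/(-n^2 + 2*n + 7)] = 2*(2*n^2 + n + 13)/(n^4 - 4*n^3 - 10*n^2 + 28*n + 49)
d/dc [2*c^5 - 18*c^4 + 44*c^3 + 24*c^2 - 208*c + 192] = 10*c^4 - 72*c^3 + 132*c^2 + 48*c - 208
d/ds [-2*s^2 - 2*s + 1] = -4*s - 2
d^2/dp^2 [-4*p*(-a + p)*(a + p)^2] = 8*a^2 - 24*a*p - 48*p^2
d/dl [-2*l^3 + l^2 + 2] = 2*l*(1 - 3*l)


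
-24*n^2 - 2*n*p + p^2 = (-6*n + p)*(4*n + p)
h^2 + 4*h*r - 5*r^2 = (h - r)*(h + 5*r)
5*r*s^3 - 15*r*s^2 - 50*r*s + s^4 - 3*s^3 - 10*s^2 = s*(5*r + s)*(s - 5)*(s + 2)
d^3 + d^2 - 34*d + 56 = (d - 4)*(d - 2)*(d + 7)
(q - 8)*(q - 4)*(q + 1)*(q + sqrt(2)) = q^4 - 11*q^3 + sqrt(2)*q^3 - 11*sqrt(2)*q^2 + 20*q^2 + 20*sqrt(2)*q + 32*q + 32*sqrt(2)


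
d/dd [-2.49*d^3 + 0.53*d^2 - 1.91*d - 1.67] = -7.47*d^2 + 1.06*d - 1.91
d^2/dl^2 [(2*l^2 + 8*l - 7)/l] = -14/l^3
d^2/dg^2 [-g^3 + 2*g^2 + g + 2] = 4 - 6*g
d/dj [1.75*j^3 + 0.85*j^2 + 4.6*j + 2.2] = 5.25*j^2 + 1.7*j + 4.6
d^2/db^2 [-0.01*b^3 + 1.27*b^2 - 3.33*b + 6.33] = 2.54 - 0.06*b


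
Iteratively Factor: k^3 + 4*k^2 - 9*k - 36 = (k - 3)*(k^2 + 7*k + 12) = (k - 3)*(k + 4)*(k + 3)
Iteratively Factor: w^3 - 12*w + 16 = (w + 4)*(w^2 - 4*w + 4) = (w - 2)*(w + 4)*(w - 2)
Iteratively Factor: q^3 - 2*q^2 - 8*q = (q - 4)*(q^2 + 2*q) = (q - 4)*(q + 2)*(q)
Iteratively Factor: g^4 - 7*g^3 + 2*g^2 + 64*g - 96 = (g - 4)*(g^3 - 3*g^2 - 10*g + 24) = (g - 4)*(g + 3)*(g^2 - 6*g + 8) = (g - 4)^2*(g + 3)*(g - 2)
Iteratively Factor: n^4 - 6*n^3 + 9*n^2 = (n)*(n^3 - 6*n^2 + 9*n) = n^2*(n^2 - 6*n + 9) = n^2*(n - 3)*(n - 3)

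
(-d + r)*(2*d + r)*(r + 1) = -2*d^2*r - 2*d^2 + d*r^2 + d*r + r^3 + r^2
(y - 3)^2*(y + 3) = y^3 - 3*y^2 - 9*y + 27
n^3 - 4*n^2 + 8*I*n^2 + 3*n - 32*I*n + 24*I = (n - 3)*(n - 1)*(n + 8*I)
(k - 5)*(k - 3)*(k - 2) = k^3 - 10*k^2 + 31*k - 30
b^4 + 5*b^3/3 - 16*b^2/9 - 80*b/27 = b*(b - 4/3)*(b + 4/3)*(b + 5/3)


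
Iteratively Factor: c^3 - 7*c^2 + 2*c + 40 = (c + 2)*(c^2 - 9*c + 20) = (c - 5)*(c + 2)*(c - 4)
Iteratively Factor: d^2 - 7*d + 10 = (d - 5)*(d - 2)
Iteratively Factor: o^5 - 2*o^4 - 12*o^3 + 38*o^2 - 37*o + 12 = (o - 1)*(o^4 - o^3 - 13*o^2 + 25*o - 12) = (o - 3)*(o - 1)*(o^3 + 2*o^2 - 7*o + 4) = (o - 3)*(o - 1)*(o + 4)*(o^2 - 2*o + 1) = (o - 3)*(o - 1)^2*(o + 4)*(o - 1)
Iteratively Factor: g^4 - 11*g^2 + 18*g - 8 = (g - 2)*(g^3 + 2*g^2 - 7*g + 4) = (g - 2)*(g - 1)*(g^2 + 3*g - 4) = (g - 2)*(g - 1)^2*(g + 4)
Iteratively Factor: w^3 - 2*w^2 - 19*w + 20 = (w - 1)*(w^2 - w - 20) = (w - 1)*(w + 4)*(w - 5)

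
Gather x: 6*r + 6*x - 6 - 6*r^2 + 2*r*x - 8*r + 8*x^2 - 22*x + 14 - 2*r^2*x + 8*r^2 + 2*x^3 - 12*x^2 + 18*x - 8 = 2*r^2 - 2*r + 2*x^3 - 4*x^2 + x*(-2*r^2 + 2*r + 2)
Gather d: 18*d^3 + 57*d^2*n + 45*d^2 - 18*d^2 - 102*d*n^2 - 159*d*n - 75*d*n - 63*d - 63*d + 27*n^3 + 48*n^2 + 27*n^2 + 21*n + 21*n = 18*d^3 + d^2*(57*n + 27) + d*(-102*n^2 - 234*n - 126) + 27*n^3 + 75*n^2 + 42*n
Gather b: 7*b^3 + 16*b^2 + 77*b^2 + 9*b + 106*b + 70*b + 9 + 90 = 7*b^3 + 93*b^2 + 185*b + 99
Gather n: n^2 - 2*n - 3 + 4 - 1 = n^2 - 2*n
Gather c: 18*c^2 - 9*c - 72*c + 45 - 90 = 18*c^2 - 81*c - 45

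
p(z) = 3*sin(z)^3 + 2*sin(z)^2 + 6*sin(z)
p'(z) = 9*sin(z)^2*cos(z) + 4*sin(z)*cos(z) + 6*cos(z)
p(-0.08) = -0.47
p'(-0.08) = 5.72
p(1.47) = 10.90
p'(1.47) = 1.90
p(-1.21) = -6.32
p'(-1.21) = 3.58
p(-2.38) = -4.17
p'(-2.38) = -5.45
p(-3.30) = 1.01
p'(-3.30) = -6.77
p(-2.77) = -2.06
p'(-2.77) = -5.34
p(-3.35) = 1.35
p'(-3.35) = -7.06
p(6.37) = 0.54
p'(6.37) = 6.39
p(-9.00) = -2.34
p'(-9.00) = -5.36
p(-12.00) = 4.26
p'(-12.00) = 9.06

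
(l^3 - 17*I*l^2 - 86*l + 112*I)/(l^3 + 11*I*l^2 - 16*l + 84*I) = (l^2 - 15*I*l - 56)/(l^2 + 13*I*l - 42)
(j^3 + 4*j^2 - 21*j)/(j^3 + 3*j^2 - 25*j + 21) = j/(j - 1)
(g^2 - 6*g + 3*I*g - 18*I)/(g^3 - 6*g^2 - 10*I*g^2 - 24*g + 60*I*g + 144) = (g + 3*I)/(g^2 - 10*I*g - 24)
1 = 1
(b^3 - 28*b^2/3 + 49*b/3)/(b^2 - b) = (3*b^2 - 28*b + 49)/(3*(b - 1))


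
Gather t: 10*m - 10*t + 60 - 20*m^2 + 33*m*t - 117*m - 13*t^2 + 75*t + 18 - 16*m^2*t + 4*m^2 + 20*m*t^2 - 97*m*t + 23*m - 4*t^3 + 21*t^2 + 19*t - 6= -16*m^2 - 84*m - 4*t^3 + t^2*(20*m + 8) + t*(-16*m^2 - 64*m + 84) + 72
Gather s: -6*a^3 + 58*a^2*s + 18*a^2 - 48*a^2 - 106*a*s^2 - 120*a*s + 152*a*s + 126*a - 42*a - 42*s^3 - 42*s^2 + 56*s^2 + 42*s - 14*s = -6*a^3 - 30*a^2 + 84*a - 42*s^3 + s^2*(14 - 106*a) + s*(58*a^2 + 32*a + 28)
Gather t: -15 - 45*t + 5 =-45*t - 10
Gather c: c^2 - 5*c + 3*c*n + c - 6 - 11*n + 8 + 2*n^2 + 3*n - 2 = c^2 + c*(3*n - 4) + 2*n^2 - 8*n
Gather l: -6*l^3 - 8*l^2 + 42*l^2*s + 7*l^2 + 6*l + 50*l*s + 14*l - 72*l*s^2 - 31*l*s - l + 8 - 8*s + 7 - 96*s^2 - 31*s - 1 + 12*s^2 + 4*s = -6*l^3 + l^2*(42*s - 1) + l*(-72*s^2 + 19*s + 19) - 84*s^2 - 35*s + 14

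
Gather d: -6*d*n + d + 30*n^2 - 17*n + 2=d*(1 - 6*n) + 30*n^2 - 17*n + 2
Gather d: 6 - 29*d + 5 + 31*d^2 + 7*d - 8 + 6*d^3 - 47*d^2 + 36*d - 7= 6*d^3 - 16*d^2 + 14*d - 4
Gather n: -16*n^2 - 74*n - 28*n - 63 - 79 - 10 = -16*n^2 - 102*n - 152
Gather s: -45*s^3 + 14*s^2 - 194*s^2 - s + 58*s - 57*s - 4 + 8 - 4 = -45*s^3 - 180*s^2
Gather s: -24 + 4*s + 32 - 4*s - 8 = 0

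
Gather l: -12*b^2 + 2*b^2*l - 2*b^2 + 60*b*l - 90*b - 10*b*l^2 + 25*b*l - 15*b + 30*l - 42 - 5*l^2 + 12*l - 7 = -14*b^2 - 105*b + l^2*(-10*b - 5) + l*(2*b^2 + 85*b + 42) - 49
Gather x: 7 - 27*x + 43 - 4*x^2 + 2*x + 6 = -4*x^2 - 25*x + 56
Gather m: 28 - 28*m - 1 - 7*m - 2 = 25 - 35*m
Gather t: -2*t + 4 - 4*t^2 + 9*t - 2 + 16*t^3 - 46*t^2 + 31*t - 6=16*t^3 - 50*t^2 + 38*t - 4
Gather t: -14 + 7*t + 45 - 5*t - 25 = 2*t + 6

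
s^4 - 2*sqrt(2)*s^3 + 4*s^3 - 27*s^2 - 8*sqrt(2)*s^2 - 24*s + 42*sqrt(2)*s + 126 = (s - 3)*(s + 7)*(s - 3*sqrt(2))*(s + sqrt(2))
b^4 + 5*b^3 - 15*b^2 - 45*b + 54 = (b - 3)*(b - 1)*(b + 3)*(b + 6)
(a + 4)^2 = a^2 + 8*a + 16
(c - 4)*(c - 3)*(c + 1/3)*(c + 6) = c^4 - 2*c^3/3 - 91*c^2/3 + 62*c + 24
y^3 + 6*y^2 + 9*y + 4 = (y + 1)^2*(y + 4)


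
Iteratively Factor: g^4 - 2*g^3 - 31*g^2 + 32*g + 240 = (g - 4)*(g^3 + 2*g^2 - 23*g - 60) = (g - 5)*(g - 4)*(g^2 + 7*g + 12) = (g - 5)*(g - 4)*(g + 3)*(g + 4)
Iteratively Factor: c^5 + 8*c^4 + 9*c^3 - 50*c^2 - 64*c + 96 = (c + 4)*(c^4 + 4*c^3 - 7*c^2 - 22*c + 24) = (c + 3)*(c + 4)*(c^3 + c^2 - 10*c + 8) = (c - 2)*(c + 3)*(c + 4)*(c^2 + 3*c - 4) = (c - 2)*(c + 3)*(c + 4)^2*(c - 1)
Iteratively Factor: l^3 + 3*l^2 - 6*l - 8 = (l + 4)*(l^2 - l - 2) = (l - 2)*(l + 4)*(l + 1)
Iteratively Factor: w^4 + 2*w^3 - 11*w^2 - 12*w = (w + 4)*(w^3 - 2*w^2 - 3*w) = (w + 1)*(w + 4)*(w^2 - 3*w) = (w - 3)*(w + 1)*(w + 4)*(w)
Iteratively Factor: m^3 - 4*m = (m - 2)*(m^2 + 2*m) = m*(m - 2)*(m + 2)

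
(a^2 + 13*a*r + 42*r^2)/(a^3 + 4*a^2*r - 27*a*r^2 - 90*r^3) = (-a - 7*r)/(-a^2 + 2*a*r + 15*r^2)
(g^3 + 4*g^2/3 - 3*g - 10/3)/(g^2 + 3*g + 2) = g - 5/3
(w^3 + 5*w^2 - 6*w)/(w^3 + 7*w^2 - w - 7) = w*(w + 6)/(w^2 + 8*w + 7)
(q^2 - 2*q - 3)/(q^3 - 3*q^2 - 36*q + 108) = (q + 1)/(q^2 - 36)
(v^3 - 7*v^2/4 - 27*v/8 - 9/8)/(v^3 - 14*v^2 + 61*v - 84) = (8*v^2 + 10*v + 3)/(8*(v^2 - 11*v + 28))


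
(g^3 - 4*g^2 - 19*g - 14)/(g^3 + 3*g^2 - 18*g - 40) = (g^2 - 6*g - 7)/(g^2 + g - 20)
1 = 1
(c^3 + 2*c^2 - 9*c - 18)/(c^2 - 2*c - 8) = (c^2 - 9)/(c - 4)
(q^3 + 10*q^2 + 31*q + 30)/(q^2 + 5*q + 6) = q + 5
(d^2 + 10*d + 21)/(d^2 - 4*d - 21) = (d + 7)/(d - 7)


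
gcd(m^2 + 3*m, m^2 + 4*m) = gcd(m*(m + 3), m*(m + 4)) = m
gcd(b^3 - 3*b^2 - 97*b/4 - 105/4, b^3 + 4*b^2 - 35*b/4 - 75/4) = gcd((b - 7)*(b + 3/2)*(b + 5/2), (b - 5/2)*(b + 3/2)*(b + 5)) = b + 3/2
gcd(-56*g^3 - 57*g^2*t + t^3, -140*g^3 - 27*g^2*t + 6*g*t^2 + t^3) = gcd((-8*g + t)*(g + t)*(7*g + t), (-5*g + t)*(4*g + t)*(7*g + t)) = 7*g + t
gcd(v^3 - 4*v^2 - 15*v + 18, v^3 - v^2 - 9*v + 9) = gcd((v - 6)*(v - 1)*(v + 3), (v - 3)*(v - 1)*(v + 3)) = v^2 + 2*v - 3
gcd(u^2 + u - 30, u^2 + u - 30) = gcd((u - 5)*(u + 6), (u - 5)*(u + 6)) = u^2 + u - 30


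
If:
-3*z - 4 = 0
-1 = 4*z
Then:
No Solution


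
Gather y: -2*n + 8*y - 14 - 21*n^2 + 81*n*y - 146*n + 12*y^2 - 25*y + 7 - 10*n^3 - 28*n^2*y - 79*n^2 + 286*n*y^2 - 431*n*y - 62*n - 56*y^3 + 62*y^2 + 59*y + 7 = -10*n^3 - 100*n^2 - 210*n - 56*y^3 + y^2*(286*n + 74) + y*(-28*n^2 - 350*n + 42)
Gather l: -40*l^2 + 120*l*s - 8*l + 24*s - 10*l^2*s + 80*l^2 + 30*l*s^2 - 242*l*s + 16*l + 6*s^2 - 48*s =l^2*(40 - 10*s) + l*(30*s^2 - 122*s + 8) + 6*s^2 - 24*s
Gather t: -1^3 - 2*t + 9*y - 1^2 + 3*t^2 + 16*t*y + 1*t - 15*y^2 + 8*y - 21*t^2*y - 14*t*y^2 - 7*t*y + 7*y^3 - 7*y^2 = t^2*(3 - 21*y) + t*(-14*y^2 + 9*y - 1) + 7*y^3 - 22*y^2 + 17*y - 2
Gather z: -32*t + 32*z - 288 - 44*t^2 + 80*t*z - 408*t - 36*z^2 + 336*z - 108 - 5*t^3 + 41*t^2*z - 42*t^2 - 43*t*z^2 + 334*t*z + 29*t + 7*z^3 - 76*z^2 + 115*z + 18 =-5*t^3 - 86*t^2 - 411*t + 7*z^3 + z^2*(-43*t - 112) + z*(41*t^2 + 414*t + 483) - 378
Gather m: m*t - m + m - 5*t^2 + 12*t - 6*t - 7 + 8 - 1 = m*t - 5*t^2 + 6*t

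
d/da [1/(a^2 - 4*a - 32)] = 2*(2 - a)/(-a^2 + 4*a + 32)^2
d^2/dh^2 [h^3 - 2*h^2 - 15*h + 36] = 6*h - 4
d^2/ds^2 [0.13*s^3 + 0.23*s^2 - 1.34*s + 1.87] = 0.78*s + 0.46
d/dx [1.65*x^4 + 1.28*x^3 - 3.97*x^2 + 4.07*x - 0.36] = 6.6*x^3 + 3.84*x^2 - 7.94*x + 4.07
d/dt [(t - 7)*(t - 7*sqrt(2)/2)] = 2*t - 7 - 7*sqrt(2)/2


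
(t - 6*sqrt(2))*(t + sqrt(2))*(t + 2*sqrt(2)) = t^3 - 3*sqrt(2)*t^2 - 32*t - 24*sqrt(2)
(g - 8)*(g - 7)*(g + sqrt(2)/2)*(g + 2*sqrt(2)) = g^4 - 15*g^3 + 5*sqrt(2)*g^3/2 - 75*sqrt(2)*g^2/2 + 58*g^2 - 30*g + 140*sqrt(2)*g + 112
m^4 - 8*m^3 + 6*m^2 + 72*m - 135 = (m - 5)*(m - 3)^2*(m + 3)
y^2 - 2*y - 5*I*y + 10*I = (y - 2)*(y - 5*I)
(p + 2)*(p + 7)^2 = p^3 + 16*p^2 + 77*p + 98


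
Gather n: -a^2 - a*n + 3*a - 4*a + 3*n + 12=-a^2 - a + n*(3 - a) + 12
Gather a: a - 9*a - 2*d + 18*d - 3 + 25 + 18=-8*a + 16*d + 40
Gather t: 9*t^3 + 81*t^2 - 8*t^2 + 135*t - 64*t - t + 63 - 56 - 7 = 9*t^3 + 73*t^2 + 70*t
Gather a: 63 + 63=126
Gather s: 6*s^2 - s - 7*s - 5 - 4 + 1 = 6*s^2 - 8*s - 8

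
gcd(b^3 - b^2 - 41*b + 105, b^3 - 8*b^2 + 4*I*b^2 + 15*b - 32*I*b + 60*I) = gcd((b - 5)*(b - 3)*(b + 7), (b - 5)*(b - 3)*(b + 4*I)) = b^2 - 8*b + 15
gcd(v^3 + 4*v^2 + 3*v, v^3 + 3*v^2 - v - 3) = v^2 + 4*v + 3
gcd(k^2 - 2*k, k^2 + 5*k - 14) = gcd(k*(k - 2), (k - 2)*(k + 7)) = k - 2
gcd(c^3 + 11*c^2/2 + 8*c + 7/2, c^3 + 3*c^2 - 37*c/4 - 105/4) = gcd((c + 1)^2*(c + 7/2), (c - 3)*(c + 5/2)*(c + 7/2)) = c + 7/2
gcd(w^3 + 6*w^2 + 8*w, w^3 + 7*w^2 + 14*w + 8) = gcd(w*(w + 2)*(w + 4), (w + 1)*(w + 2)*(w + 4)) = w^2 + 6*w + 8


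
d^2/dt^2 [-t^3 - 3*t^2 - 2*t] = -6*t - 6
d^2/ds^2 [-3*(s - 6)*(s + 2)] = -6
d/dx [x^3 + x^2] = x*(3*x + 2)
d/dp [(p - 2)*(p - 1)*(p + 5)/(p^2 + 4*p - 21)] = (p^4 + 8*p^3 - 42*p^2 - 104*p + 233)/(p^4 + 8*p^3 - 26*p^2 - 168*p + 441)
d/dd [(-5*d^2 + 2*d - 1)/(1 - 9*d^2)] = 2*(9*d^2 - 14*d + 1)/(81*d^4 - 18*d^2 + 1)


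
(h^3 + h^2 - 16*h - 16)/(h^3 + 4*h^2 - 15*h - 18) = (h^2 - 16)/(h^2 + 3*h - 18)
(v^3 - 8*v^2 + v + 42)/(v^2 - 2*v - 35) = (v^2 - v - 6)/(v + 5)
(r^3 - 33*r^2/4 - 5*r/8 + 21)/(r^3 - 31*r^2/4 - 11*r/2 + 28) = (r + 3/2)/(r + 2)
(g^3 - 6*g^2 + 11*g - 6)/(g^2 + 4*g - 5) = (g^2 - 5*g + 6)/(g + 5)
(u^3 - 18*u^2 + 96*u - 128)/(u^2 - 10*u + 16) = u - 8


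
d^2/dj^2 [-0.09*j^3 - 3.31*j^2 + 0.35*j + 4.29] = -0.54*j - 6.62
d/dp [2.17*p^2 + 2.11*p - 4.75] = 4.34*p + 2.11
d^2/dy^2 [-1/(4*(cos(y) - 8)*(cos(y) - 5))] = (4*sin(y)^4 - 11*sin(y)^2 + 2275*cos(y)/4 - 39*cos(3*y)/4 - 251)/(4*(cos(y) - 8)^3*(cos(y) - 5)^3)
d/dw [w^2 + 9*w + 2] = 2*w + 9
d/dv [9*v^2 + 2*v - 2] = 18*v + 2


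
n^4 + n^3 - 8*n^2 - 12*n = n*(n - 3)*(n + 2)^2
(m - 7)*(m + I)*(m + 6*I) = m^3 - 7*m^2 + 7*I*m^2 - 6*m - 49*I*m + 42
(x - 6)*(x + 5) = x^2 - x - 30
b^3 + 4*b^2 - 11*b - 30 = (b - 3)*(b + 2)*(b + 5)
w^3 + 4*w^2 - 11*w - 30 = (w - 3)*(w + 2)*(w + 5)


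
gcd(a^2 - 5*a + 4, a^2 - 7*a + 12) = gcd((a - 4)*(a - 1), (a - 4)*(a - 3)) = a - 4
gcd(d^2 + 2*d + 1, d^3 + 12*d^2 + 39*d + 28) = d + 1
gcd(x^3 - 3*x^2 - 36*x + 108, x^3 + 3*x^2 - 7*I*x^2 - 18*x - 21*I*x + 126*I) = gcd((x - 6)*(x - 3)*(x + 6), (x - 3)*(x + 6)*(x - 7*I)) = x^2 + 3*x - 18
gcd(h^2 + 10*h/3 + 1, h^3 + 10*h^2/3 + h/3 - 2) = h + 3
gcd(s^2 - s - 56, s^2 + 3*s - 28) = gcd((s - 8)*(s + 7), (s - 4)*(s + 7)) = s + 7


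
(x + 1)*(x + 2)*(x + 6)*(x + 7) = x^4 + 16*x^3 + 83*x^2 + 152*x + 84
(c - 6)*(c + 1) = c^2 - 5*c - 6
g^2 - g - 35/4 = (g - 7/2)*(g + 5/2)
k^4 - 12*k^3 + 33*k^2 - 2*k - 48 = (k - 8)*(k - 3)*(k - 2)*(k + 1)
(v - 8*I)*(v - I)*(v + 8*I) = v^3 - I*v^2 + 64*v - 64*I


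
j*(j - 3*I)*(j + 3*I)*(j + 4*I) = j^4 + 4*I*j^3 + 9*j^2 + 36*I*j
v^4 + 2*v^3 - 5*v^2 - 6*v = v*(v - 2)*(v + 1)*(v + 3)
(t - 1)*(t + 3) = t^2 + 2*t - 3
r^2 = r^2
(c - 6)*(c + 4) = c^2 - 2*c - 24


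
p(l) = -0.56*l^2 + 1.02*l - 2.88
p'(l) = 1.02 - 1.12*l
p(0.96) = -2.42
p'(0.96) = -0.06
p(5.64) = -14.94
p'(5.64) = -5.30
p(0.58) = -2.48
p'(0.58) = 0.37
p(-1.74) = -6.35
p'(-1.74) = 2.97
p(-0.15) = -3.05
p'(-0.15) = 1.19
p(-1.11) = -4.70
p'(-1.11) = 2.26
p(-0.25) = -3.17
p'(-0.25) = 1.30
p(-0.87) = -4.19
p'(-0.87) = 1.99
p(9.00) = -39.06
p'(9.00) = -9.06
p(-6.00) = -29.16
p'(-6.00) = 7.74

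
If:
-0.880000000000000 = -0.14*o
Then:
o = 6.29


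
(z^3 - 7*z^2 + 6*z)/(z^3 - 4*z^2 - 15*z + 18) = z/(z + 3)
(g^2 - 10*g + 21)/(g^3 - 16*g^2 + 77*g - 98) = (g - 3)/(g^2 - 9*g + 14)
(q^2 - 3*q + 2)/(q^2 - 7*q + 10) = (q - 1)/(q - 5)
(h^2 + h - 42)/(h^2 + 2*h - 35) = (h - 6)/(h - 5)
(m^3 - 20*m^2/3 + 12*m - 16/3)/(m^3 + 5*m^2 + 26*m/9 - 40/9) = 3*(m^2 - 6*m + 8)/(3*m^2 + 17*m + 20)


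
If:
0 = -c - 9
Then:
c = -9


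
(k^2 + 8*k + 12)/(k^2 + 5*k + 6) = (k + 6)/(k + 3)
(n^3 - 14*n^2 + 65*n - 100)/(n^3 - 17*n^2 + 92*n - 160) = (n - 5)/(n - 8)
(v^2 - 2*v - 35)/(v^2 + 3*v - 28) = (v^2 - 2*v - 35)/(v^2 + 3*v - 28)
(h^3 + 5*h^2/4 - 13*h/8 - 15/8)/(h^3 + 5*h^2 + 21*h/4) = (4*h^2 - h - 5)/(2*h*(2*h + 7))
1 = 1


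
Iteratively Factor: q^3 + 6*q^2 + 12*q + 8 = (q + 2)*(q^2 + 4*q + 4) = (q + 2)^2*(q + 2)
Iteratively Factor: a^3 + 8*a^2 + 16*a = (a)*(a^2 + 8*a + 16) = a*(a + 4)*(a + 4)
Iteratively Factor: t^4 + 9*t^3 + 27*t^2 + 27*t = (t + 3)*(t^3 + 6*t^2 + 9*t) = t*(t + 3)*(t^2 + 6*t + 9) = t*(t + 3)^2*(t + 3)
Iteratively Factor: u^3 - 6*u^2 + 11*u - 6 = (u - 2)*(u^2 - 4*u + 3) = (u - 3)*(u - 2)*(u - 1)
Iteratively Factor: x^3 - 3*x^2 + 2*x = (x - 1)*(x^2 - 2*x) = x*(x - 1)*(x - 2)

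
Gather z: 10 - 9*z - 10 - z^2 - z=-z^2 - 10*z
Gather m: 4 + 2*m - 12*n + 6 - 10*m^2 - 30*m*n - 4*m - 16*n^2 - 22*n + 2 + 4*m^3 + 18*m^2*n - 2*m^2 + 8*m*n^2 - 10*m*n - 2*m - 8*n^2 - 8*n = 4*m^3 + m^2*(18*n - 12) + m*(8*n^2 - 40*n - 4) - 24*n^2 - 42*n + 12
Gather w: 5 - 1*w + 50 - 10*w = 55 - 11*w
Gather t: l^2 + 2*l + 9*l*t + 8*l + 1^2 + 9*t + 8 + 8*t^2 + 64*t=l^2 + 10*l + 8*t^2 + t*(9*l + 73) + 9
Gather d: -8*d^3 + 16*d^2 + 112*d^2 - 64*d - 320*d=-8*d^3 + 128*d^2 - 384*d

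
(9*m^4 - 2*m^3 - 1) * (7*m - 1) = 63*m^5 - 23*m^4 + 2*m^3 - 7*m + 1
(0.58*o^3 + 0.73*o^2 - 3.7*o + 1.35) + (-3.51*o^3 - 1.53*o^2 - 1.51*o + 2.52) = -2.93*o^3 - 0.8*o^2 - 5.21*o + 3.87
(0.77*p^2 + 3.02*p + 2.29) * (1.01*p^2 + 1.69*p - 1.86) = 0.7777*p^4 + 4.3515*p^3 + 5.9845*p^2 - 1.7471*p - 4.2594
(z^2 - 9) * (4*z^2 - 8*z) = 4*z^4 - 8*z^3 - 36*z^2 + 72*z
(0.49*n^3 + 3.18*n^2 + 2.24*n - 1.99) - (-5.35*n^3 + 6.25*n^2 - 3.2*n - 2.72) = 5.84*n^3 - 3.07*n^2 + 5.44*n + 0.73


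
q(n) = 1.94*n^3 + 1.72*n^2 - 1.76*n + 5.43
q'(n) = 5.82*n^2 + 3.44*n - 1.76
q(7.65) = 961.16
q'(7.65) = 365.16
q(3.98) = 147.98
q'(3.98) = 104.12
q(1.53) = 13.71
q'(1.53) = 17.13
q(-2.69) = -15.15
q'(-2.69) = 31.10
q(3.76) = 126.25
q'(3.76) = 93.46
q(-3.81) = -70.19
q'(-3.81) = 69.62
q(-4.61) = -139.97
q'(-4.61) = 106.07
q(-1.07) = 6.91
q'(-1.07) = 1.22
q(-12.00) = -3078.09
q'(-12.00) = 795.04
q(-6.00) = -341.13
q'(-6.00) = 187.12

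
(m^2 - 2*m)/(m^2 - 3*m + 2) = m/(m - 1)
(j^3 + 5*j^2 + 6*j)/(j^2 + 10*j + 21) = j*(j + 2)/(j + 7)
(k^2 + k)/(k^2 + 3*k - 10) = k*(k + 1)/(k^2 + 3*k - 10)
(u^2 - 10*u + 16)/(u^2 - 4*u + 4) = (u - 8)/(u - 2)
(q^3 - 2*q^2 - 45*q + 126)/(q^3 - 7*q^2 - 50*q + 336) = (q - 3)/(q - 8)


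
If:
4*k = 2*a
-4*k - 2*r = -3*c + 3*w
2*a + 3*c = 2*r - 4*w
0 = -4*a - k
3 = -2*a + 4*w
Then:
No Solution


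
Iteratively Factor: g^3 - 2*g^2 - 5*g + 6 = (g - 3)*(g^2 + g - 2) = (g - 3)*(g - 1)*(g + 2)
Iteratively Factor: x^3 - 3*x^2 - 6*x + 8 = (x + 2)*(x^2 - 5*x + 4) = (x - 1)*(x + 2)*(x - 4)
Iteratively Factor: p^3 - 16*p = (p - 4)*(p^2 + 4*p) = p*(p - 4)*(p + 4)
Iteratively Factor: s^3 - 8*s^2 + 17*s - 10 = (s - 2)*(s^2 - 6*s + 5) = (s - 2)*(s - 1)*(s - 5)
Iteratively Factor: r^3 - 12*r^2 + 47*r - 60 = (r - 4)*(r^2 - 8*r + 15) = (r - 4)*(r - 3)*(r - 5)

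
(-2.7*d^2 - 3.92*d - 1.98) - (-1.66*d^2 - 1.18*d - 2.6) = -1.04*d^2 - 2.74*d + 0.62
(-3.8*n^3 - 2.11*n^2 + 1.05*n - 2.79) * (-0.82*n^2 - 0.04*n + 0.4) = 3.116*n^5 + 1.8822*n^4 - 2.2966*n^3 + 1.4018*n^2 + 0.5316*n - 1.116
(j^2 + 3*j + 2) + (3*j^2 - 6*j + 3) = 4*j^2 - 3*j + 5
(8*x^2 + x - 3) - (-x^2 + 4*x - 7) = 9*x^2 - 3*x + 4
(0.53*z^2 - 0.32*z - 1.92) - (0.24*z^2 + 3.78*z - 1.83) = 0.29*z^2 - 4.1*z - 0.0899999999999999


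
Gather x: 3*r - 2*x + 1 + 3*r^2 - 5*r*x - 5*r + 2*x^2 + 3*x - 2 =3*r^2 - 2*r + 2*x^2 + x*(1 - 5*r) - 1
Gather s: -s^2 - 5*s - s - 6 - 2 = -s^2 - 6*s - 8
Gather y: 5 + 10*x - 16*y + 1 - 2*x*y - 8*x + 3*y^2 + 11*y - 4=2*x + 3*y^2 + y*(-2*x - 5) + 2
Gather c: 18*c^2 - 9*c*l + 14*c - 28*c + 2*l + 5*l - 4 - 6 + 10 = 18*c^2 + c*(-9*l - 14) + 7*l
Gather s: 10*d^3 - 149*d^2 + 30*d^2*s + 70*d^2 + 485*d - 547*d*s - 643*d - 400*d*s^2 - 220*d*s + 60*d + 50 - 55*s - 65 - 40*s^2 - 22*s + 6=10*d^3 - 79*d^2 - 98*d + s^2*(-400*d - 40) + s*(30*d^2 - 767*d - 77) - 9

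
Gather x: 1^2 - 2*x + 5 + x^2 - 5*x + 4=x^2 - 7*x + 10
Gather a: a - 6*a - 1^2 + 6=5 - 5*a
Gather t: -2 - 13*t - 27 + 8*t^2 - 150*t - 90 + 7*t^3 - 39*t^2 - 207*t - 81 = 7*t^3 - 31*t^2 - 370*t - 200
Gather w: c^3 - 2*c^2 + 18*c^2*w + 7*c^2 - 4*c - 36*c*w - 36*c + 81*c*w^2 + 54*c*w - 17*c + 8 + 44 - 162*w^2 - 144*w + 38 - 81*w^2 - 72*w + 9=c^3 + 5*c^2 - 57*c + w^2*(81*c - 243) + w*(18*c^2 + 18*c - 216) + 99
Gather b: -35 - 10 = -45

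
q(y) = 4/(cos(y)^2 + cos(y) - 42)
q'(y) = 4*(2*sin(y)*cos(y) + sin(y))/(cos(y)^2 + cos(y) - 42)^2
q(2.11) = -0.09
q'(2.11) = -0.00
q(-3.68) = -0.09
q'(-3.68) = -0.00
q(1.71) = -0.09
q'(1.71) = 0.00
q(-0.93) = -0.10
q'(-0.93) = -0.00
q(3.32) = -0.10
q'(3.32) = 0.00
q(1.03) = -0.10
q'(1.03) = 0.00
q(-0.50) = -0.10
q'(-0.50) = -0.00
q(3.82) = -0.09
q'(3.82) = 0.00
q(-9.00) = -0.10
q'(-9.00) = 0.00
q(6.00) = -0.10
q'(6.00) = 0.00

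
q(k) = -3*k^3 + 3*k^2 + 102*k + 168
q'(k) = -9*k^2 + 6*k + 102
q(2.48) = 393.65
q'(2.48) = 61.53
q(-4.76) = 74.00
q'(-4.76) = -130.48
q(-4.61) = 55.45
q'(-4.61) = -116.93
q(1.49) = 316.72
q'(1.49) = 90.96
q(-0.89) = 81.71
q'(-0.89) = 89.53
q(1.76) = 340.46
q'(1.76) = 84.68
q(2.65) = 403.54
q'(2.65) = 54.70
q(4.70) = 402.20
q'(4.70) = -68.61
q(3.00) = 420.00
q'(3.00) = 39.00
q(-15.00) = 9438.00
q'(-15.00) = -2013.00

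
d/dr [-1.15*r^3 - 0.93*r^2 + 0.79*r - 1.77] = -3.45*r^2 - 1.86*r + 0.79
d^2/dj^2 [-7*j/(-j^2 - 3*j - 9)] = 14*(j*(2*j + 3)^2 - 3*(j + 1)*(j^2 + 3*j + 9))/(j^2 + 3*j + 9)^3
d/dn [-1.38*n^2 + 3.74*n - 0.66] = 3.74 - 2.76*n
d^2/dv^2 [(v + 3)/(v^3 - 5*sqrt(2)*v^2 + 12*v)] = 2*(v*(v^2 - 5*sqrt(2)*v + 12)*(-3*v^2 + 10*sqrt(2)*v - (v + 3)*(3*v - 5*sqrt(2)) - 12) + (v + 3)*(3*v^2 - 10*sqrt(2)*v + 12)^2)/(v^3*(v^2 - 5*sqrt(2)*v + 12)^3)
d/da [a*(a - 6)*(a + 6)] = 3*a^2 - 36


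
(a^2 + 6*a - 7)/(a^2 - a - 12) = (-a^2 - 6*a + 7)/(-a^2 + a + 12)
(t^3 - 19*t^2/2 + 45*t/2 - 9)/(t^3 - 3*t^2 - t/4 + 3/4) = 2*(t - 6)/(2*t + 1)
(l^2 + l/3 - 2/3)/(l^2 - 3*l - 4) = (l - 2/3)/(l - 4)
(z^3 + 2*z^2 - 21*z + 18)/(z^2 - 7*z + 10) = (z^3 + 2*z^2 - 21*z + 18)/(z^2 - 7*z + 10)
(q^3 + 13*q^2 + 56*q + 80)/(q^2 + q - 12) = (q^2 + 9*q + 20)/(q - 3)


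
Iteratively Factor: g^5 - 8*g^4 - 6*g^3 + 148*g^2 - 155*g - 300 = (g + 4)*(g^4 - 12*g^3 + 42*g^2 - 20*g - 75) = (g + 1)*(g + 4)*(g^3 - 13*g^2 + 55*g - 75) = (g - 5)*(g + 1)*(g + 4)*(g^2 - 8*g + 15) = (g - 5)*(g - 3)*(g + 1)*(g + 4)*(g - 5)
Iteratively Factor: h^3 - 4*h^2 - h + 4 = (h + 1)*(h^2 - 5*h + 4) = (h - 1)*(h + 1)*(h - 4)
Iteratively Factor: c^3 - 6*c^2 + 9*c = (c)*(c^2 - 6*c + 9) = c*(c - 3)*(c - 3)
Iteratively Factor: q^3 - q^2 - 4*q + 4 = (q + 2)*(q^2 - 3*q + 2) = (q - 1)*(q + 2)*(q - 2)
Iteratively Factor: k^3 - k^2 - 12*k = (k)*(k^2 - k - 12) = k*(k - 4)*(k + 3)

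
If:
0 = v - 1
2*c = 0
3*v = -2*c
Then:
No Solution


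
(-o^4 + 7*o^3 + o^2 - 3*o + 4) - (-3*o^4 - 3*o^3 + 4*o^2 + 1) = 2*o^4 + 10*o^3 - 3*o^2 - 3*o + 3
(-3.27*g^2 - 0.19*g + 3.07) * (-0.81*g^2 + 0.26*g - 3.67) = 2.6487*g^4 - 0.6963*g^3 + 9.4648*g^2 + 1.4955*g - 11.2669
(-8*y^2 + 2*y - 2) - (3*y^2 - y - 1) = -11*y^2 + 3*y - 1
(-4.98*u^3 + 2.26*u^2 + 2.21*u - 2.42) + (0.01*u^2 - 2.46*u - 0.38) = -4.98*u^3 + 2.27*u^2 - 0.25*u - 2.8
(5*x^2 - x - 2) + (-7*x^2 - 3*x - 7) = -2*x^2 - 4*x - 9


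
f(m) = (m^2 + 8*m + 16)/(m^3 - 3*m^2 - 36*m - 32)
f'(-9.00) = 0.00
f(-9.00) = -0.04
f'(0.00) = 0.31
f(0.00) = -0.50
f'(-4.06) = 0.03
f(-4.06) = -0.00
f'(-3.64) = 0.04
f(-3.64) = 0.01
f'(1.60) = 0.02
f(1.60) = -0.34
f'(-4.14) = 0.02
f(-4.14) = -0.00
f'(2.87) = -0.03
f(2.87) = -0.35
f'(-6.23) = 0.01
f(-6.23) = -0.03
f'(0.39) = 0.15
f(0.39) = -0.42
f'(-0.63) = 2.42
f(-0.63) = -1.06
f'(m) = (2*m + 8)/(m^3 - 3*m^2 - 36*m - 32) + (-3*m^2 + 6*m + 36)*(m^2 + 8*m + 16)/(m^3 - 3*m^2 - 36*m - 32)^2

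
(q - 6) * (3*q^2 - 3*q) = 3*q^3 - 21*q^2 + 18*q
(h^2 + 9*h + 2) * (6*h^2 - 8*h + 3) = 6*h^4 + 46*h^3 - 57*h^2 + 11*h + 6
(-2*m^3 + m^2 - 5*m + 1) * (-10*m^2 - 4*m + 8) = 20*m^5 - 2*m^4 + 30*m^3 + 18*m^2 - 44*m + 8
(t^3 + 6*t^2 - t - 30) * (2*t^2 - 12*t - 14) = 2*t^5 - 88*t^3 - 132*t^2 + 374*t + 420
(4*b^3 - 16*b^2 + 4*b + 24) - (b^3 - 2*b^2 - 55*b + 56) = 3*b^3 - 14*b^2 + 59*b - 32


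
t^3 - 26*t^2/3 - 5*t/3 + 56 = (t - 8)*(t - 3)*(t + 7/3)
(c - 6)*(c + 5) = c^2 - c - 30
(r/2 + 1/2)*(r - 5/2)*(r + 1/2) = r^3/2 - r^2/2 - 13*r/8 - 5/8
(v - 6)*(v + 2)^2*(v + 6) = v^4 + 4*v^3 - 32*v^2 - 144*v - 144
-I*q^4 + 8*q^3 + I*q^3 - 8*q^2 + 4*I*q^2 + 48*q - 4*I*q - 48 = (q - 2*I)*(q + 4*I)*(q + 6*I)*(-I*q + I)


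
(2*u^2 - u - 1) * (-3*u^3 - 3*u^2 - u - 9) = -6*u^5 - 3*u^4 + 4*u^3 - 14*u^2 + 10*u + 9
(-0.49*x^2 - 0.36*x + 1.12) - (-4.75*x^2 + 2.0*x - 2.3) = 4.26*x^2 - 2.36*x + 3.42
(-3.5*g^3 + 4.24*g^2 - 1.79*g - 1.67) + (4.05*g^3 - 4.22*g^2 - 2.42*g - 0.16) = 0.55*g^3 + 0.0200000000000005*g^2 - 4.21*g - 1.83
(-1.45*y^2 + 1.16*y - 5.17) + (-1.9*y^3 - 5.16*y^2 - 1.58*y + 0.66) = -1.9*y^3 - 6.61*y^2 - 0.42*y - 4.51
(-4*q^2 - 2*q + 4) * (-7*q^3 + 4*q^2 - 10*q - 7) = 28*q^5 - 2*q^4 + 4*q^3 + 64*q^2 - 26*q - 28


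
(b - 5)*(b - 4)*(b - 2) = b^3 - 11*b^2 + 38*b - 40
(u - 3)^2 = u^2 - 6*u + 9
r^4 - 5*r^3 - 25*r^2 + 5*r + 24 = (r - 8)*(r - 1)*(r + 1)*(r + 3)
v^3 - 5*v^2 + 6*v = v*(v - 3)*(v - 2)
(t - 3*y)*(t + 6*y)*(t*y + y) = t^3*y + 3*t^2*y^2 + t^2*y - 18*t*y^3 + 3*t*y^2 - 18*y^3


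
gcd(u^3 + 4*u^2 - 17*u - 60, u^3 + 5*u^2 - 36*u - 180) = u + 5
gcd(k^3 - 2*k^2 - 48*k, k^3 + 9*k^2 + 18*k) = k^2 + 6*k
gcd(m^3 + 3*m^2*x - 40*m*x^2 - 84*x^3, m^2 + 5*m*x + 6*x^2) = m + 2*x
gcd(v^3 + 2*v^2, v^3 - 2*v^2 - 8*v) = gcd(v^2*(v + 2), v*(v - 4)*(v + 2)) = v^2 + 2*v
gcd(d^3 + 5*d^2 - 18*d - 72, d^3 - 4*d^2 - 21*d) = d + 3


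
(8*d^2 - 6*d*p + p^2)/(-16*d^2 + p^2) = (-2*d + p)/(4*d + p)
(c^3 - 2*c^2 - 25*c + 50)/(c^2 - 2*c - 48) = (-c^3 + 2*c^2 + 25*c - 50)/(-c^2 + 2*c + 48)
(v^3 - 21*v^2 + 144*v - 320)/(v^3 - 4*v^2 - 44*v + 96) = (v^2 - 13*v + 40)/(v^2 + 4*v - 12)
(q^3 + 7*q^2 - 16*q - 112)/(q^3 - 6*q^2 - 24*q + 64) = (q^2 + 3*q - 28)/(q^2 - 10*q + 16)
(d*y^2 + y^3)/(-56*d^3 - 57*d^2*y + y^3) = y^2/(-56*d^2 - d*y + y^2)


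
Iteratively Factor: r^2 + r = (r + 1)*(r)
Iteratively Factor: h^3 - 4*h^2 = (h)*(h^2 - 4*h) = h*(h - 4)*(h)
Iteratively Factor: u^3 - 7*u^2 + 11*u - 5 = (u - 1)*(u^2 - 6*u + 5) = (u - 5)*(u - 1)*(u - 1)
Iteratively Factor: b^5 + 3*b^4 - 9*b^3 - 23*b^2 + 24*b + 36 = (b - 2)*(b^4 + 5*b^3 + b^2 - 21*b - 18) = (b - 2)*(b + 3)*(b^3 + 2*b^2 - 5*b - 6) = (b - 2)^2*(b + 3)*(b^2 + 4*b + 3) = (b - 2)^2*(b + 1)*(b + 3)*(b + 3)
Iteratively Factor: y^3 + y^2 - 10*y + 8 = (y + 4)*(y^2 - 3*y + 2) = (y - 1)*(y + 4)*(y - 2)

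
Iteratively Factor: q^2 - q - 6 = (q - 3)*(q + 2)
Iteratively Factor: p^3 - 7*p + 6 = (p + 3)*(p^2 - 3*p + 2) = (p - 1)*(p + 3)*(p - 2)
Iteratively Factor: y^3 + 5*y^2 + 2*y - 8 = (y + 2)*(y^2 + 3*y - 4) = (y + 2)*(y + 4)*(y - 1)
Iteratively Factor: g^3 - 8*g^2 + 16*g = (g - 4)*(g^2 - 4*g) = (g - 4)^2*(g)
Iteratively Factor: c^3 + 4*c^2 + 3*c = (c + 3)*(c^2 + c) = c*(c + 3)*(c + 1)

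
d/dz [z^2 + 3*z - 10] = 2*z + 3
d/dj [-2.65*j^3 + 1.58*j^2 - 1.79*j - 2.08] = -7.95*j^2 + 3.16*j - 1.79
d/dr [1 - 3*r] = -3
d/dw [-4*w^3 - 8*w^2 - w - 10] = -12*w^2 - 16*w - 1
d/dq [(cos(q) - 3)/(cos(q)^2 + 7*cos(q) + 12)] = (cos(q)^2 - 6*cos(q) - 33)*sin(q)/(cos(q)^2 + 7*cos(q) + 12)^2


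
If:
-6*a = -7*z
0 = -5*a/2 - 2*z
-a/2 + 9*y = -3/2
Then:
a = 0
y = -1/6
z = 0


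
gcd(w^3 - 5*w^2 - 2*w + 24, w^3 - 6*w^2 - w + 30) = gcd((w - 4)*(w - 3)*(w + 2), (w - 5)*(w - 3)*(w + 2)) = w^2 - w - 6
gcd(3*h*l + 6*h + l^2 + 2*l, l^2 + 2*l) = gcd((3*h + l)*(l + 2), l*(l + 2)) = l + 2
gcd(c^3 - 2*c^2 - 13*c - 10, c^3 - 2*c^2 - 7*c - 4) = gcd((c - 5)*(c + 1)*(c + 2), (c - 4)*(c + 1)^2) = c + 1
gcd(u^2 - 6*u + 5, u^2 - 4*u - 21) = 1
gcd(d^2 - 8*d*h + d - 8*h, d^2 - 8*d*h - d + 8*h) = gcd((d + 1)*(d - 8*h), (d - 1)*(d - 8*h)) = d - 8*h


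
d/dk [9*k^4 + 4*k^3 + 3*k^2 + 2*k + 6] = 36*k^3 + 12*k^2 + 6*k + 2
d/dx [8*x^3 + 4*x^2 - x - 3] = 24*x^2 + 8*x - 1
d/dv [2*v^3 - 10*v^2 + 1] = 2*v*(3*v - 10)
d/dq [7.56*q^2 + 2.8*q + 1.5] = 15.12*q + 2.8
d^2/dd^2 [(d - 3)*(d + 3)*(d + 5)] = 6*d + 10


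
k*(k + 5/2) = k^2 + 5*k/2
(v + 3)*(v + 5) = v^2 + 8*v + 15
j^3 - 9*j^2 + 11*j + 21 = (j - 7)*(j - 3)*(j + 1)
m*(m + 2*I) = m^2 + 2*I*m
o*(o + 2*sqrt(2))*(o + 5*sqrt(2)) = o^3 + 7*sqrt(2)*o^2 + 20*o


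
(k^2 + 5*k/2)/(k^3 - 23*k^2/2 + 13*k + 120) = k/(k^2 - 14*k + 48)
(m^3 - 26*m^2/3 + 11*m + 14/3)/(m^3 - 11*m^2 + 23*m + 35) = (3*m^2 - 5*m - 2)/(3*(m^2 - 4*m - 5))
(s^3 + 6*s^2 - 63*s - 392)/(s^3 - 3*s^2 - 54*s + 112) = (s + 7)/(s - 2)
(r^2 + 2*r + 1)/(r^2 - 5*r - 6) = (r + 1)/(r - 6)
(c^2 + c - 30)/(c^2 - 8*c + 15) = (c + 6)/(c - 3)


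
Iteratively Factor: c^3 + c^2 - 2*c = (c - 1)*(c^2 + 2*c) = c*(c - 1)*(c + 2)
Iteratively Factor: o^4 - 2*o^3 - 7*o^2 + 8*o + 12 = (o - 2)*(o^3 - 7*o - 6) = (o - 2)*(o + 1)*(o^2 - o - 6) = (o - 3)*(o - 2)*(o + 1)*(o + 2)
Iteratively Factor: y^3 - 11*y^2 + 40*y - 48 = (y - 4)*(y^2 - 7*y + 12) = (y - 4)^2*(y - 3)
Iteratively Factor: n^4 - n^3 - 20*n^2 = (n)*(n^3 - n^2 - 20*n) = n*(n - 5)*(n^2 + 4*n) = n*(n - 5)*(n + 4)*(n)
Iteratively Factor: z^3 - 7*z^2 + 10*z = (z - 5)*(z^2 - 2*z) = (z - 5)*(z - 2)*(z)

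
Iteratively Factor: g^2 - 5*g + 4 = (g - 4)*(g - 1)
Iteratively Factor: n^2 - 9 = (n - 3)*(n + 3)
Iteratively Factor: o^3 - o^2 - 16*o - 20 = (o - 5)*(o^2 + 4*o + 4) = (o - 5)*(o + 2)*(o + 2)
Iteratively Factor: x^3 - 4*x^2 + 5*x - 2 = (x - 1)*(x^2 - 3*x + 2) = (x - 1)^2*(x - 2)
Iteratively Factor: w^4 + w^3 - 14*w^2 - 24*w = (w + 2)*(w^3 - w^2 - 12*w) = (w + 2)*(w + 3)*(w^2 - 4*w) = (w - 4)*(w + 2)*(w + 3)*(w)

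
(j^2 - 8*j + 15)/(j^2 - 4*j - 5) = (j - 3)/(j + 1)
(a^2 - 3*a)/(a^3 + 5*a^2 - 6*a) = (a - 3)/(a^2 + 5*a - 6)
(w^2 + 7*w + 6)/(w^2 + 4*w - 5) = (w^2 + 7*w + 6)/(w^2 + 4*w - 5)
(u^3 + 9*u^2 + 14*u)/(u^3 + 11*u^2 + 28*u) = (u + 2)/(u + 4)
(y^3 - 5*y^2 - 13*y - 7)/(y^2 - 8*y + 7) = (y^2 + 2*y + 1)/(y - 1)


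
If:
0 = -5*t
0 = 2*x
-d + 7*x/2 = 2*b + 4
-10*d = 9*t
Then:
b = -2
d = 0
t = 0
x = 0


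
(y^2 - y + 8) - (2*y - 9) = y^2 - 3*y + 17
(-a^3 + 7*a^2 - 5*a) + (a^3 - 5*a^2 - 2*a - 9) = 2*a^2 - 7*a - 9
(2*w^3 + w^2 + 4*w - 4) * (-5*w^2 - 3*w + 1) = -10*w^5 - 11*w^4 - 21*w^3 + 9*w^2 + 16*w - 4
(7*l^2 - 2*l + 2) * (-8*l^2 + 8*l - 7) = -56*l^4 + 72*l^3 - 81*l^2 + 30*l - 14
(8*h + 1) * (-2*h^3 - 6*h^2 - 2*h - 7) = -16*h^4 - 50*h^3 - 22*h^2 - 58*h - 7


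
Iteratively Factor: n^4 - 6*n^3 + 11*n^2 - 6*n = (n - 1)*(n^3 - 5*n^2 + 6*n) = (n - 2)*(n - 1)*(n^2 - 3*n) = n*(n - 2)*(n - 1)*(n - 3)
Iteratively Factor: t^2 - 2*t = (t - 2)*(t)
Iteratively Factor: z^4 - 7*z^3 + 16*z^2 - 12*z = (z)*(z^3 - 7*z^2 + 16*z - 12) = z*(z - 2)*(z^2 - 5*z + 6) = z*(z - 2)^2*(z - 3)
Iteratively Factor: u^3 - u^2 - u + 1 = (u + 1)*(u^2 - 2*u + 1) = (u - 1)*(u + 1)*(u - 1)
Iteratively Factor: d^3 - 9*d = (d + 3)*(d^2 - 3*d) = (d - 3)*(d + 3)*(d)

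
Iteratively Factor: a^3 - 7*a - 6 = (a + 2)*(a^2 - 2*a - 3) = (a - 3)*(a + 2)*(a + 1)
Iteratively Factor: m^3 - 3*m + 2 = (m + 2)*(m^2 - 2*m + 1) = (m - 1)*(m + 2)*(m - 1)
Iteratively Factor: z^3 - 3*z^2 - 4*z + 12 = (z - 3)*(z^2 - 4) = (z - 3)*(z - 2)*(z + 2)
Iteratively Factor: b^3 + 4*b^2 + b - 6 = (b + 3)*(b^2 + b - 2) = (b + 2)*(b + 3)*(b - 1)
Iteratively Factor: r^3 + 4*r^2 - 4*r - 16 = (r + 2)*(r^2 + 2*r - 8) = (r - 2)*(r + 2)*(r + 4)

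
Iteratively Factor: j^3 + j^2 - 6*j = (j - 2)*(j^2 + 3*j) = (j - 2)*(j + 3)*(j)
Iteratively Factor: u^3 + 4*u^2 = (u)*(u^2 + 4*u) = u^2*(u + 4)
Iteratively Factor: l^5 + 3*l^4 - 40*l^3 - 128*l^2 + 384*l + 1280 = (l + 4)*(l^4 - l^3 - 36*l^2 + 16*l + 320) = (l - 4)*(l + 4)*(l^3 + 3*l^2 - 24*l - 80) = (l - 5)*(l - 4)*(l + 4)*(l^2 + 8*l + 16) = (l - 5)*(l - 4)*(l + 4)^2*(l + 4)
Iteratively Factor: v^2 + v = (v)*(v + 1)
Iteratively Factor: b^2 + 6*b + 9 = (b + 3)*(b + 3)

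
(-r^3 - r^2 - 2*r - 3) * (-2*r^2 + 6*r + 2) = 2*r^5 - 4*r^4 - 4*r^3 - 8*r^2 - 22*r - 6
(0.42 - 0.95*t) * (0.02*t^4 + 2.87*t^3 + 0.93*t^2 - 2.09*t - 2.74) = -0.019*t^5 - 2.7181*t^4 + 0.3219*t^3 + 2.3761*t^2 + 1.7252*t - 1.1508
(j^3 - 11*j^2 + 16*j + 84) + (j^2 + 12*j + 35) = j^3 - 10*j^2 + 28*j + 119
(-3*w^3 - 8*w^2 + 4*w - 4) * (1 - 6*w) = 18*w^4 + 45*w^3 - 32*w^2 + 28*w - 4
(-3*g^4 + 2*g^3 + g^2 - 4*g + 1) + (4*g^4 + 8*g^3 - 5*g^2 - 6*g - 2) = g^4 + 10*g^3 - 4*g^2 - 10*g - 1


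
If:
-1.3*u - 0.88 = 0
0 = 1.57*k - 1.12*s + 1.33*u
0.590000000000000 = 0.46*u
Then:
No Solution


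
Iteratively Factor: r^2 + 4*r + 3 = (r + 1)*(r + 3)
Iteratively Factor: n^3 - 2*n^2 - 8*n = (n)*(n^2 - 2*n - 8) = n*(n - 4)*(n + 2)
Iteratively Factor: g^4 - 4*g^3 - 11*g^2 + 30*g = (g - 5)*(g^3 + g^2 - 6*g) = (g - 5)*(g - 2)*(g^2 + 3*g) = (g - 5)*(g - 2)*(g + 3)*(g)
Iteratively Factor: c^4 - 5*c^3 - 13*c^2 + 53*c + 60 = (c - 4)*(c^3 - c^2 - 17*c - 15) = (c - 4)*(c + 1)*(c^2 - 2*c - 15) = (c - 5)*(c - 4)*(c + 1)*(c + 3)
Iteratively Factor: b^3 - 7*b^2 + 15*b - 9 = (b - 3)*(b^2 - 4*b + 3) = (b - 3)^2*(b - 1)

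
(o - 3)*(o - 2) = o^2 - 5*o + 6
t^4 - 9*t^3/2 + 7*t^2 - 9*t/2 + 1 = (t - 2)*(t - 1)^2*(t - 1/2)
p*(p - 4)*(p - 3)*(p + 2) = p^4 - 5*p^3 - 2*p^2 + 24*p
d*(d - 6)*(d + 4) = d^3 - 2*d^2 - 24*d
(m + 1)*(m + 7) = m^2 + 8*m + 7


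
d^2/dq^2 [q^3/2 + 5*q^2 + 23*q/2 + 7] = 3*q + 10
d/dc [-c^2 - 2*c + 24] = -2*c - 2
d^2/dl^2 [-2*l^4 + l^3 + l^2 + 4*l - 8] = -24*l^2 + 6*l + 2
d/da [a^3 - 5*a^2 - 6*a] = 3*a^2 - 10*a - 6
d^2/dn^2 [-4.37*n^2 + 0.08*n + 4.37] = -8.74000000000000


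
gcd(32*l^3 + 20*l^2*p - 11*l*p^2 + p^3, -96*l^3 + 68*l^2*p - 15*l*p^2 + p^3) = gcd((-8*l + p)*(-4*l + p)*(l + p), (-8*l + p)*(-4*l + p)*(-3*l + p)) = 32*l^2 - 12*l*p + p^2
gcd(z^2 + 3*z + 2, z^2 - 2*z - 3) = z + 1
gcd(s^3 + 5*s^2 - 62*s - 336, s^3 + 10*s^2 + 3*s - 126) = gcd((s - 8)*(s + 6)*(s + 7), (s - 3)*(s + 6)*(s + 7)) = s^2 + 13*s + 42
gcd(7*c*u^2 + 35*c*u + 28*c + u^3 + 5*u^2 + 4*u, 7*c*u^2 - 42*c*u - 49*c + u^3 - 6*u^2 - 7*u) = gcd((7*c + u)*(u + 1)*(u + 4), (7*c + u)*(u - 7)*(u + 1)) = 7*c*u + 7*c + u^2 + u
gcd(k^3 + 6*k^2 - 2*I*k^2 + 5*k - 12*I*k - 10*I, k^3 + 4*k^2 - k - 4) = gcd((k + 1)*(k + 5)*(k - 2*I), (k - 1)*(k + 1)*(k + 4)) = k + 1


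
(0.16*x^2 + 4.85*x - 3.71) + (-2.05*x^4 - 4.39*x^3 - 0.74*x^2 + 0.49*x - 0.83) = -2.05*x^4 - 4.39*x^3 - 0.58*x^2 + 5.34*x - 4.54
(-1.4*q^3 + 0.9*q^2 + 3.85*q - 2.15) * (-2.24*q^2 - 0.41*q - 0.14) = 3.136*q^5 - 1.442*q^4 - 8.797*q^3 + 3.1115*q^2 + 0.3425*q + 0.301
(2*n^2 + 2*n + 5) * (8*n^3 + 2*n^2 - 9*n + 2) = 16*n^5 + 20*n^4 + 26*n^3 - 4*n^2 - 41*n + 10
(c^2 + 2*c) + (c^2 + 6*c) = 2*c^2 + 8*c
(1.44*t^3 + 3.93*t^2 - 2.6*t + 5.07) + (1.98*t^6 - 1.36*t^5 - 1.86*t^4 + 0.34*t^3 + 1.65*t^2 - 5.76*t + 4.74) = 1.98*t^6 - 1.36*t^5 - 1.86*t^4 + 1.78*t^3 + 5.58*t^2 - 8.36*t + 9.81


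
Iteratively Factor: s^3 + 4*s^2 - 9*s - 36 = (s - 3)*(s^2 + 7*s + 12) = (s - 3)*(s + 3)*(s + 4)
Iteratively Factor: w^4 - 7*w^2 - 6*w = (w - 3)*(w^3 + 3*w^2 + 2*w) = (w - 3)*(w + 2)*(w^2 + w) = w*(w - 3)*(w + 2)*(w + 1)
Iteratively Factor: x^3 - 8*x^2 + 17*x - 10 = (x - 2)*(x^2 - 6*x + 5) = (x - 5)*(x - 2)*(x - 1)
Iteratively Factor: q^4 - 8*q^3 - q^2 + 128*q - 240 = (q - 4)*(q^3 - 4*q^2 - 17*q + 60) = (q - 5)*(q - 4)*(q^2 + q - 12) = (q - 5)*(q - 4)*(q + 4)*(q - 3)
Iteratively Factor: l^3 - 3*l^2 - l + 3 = (l - 1)*(l^2 - 2*l - 3) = (l - 1)*(l + 1)*(l - 3)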